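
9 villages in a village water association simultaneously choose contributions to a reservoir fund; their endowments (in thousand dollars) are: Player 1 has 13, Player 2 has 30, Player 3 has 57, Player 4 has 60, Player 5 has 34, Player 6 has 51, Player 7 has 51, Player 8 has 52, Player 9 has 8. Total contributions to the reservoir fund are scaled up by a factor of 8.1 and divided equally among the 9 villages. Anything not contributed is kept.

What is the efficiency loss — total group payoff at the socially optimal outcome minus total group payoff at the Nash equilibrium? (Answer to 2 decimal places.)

The private return per contributed unit is 8.1/9 = 0.9000 < 1 for every player regardless of endowment, so the Nash equilibrium is zero contribution and the group total is Σ E_j = 13 + 30 + 57 + 60 + 34 + 51 + 51 + 52 + 8 = 356.
Each contributed unit returns 8.100 to the group, so the social optimum is full contribution by everyone: group total = 8.100 × 356 = 2883.60.
Efficiency loss = (8.100 − 1) × 356 = 2527.60.

2527.60 thousand dollars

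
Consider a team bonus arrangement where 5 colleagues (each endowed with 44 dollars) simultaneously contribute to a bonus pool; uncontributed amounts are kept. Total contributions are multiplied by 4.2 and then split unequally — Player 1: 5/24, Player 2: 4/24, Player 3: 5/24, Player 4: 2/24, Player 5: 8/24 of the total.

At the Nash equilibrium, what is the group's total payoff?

Player j's private return per contributed unit is 4.2 × (j's share). Contributing is weakly dominant for j when that share is at least 1/4.2 = 0.2381, and contributing 0 is dominant otherwise.
Only Player 5 (8/24) clears that bar, contributing 44; the remaining 4 contribute 0. Total contributed: 44.
The bonus pool pays out 4.2 × 44 = 184.80 in total (split across the unequal shares, but the aggregate is all that matters for the group sum).
The 4 free-riders keep 44 each, adding 176. Group total = 176 + 184.80 = 360.80.

360.80 dollars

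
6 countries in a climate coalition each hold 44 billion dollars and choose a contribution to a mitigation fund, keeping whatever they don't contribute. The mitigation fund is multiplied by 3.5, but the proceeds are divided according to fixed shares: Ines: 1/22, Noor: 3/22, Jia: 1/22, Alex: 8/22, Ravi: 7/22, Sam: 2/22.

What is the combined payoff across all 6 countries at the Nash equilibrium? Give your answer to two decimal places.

484.00 billion dollars

For player j, contributing a unit is worthwhile iff 3.5 × (j's share) ≥ 1, i.e. iff j's share is at least 0.2857.
Alex and Ravi are above the threshold, contributing 44 each; the remaining 4 contribute 0. Total contributed: 88.
The mitigation fund pays out 3.5 × 88 = 308.00 in total (split across the unequal shares, but the aggregate is all that matters for the group sum).
The 4 free-riders keep 44 each, adding 176. Group total = 176 + 308.00 = 484.00.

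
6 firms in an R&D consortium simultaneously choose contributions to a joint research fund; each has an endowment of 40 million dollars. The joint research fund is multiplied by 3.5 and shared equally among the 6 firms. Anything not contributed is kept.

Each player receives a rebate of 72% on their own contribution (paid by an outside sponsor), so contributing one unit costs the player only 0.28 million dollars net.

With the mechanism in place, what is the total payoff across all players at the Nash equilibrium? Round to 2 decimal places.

The effective private return per unit is now (3.5/6) / 0.28 = 2.0833 > 1, so every player's dominant strategy flips to full contribution.
At the Nash equilibrium everyone contributes 40. Group total payoff = 6 × (40 × 0.72 + 3.5 × 40) = 1012.80.

1012.80 million dollars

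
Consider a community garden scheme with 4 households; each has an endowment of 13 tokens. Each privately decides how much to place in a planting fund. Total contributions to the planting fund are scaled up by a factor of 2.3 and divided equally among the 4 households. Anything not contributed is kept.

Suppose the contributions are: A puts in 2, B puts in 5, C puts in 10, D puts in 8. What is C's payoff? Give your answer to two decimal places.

17.38 tokens

Total contributed: 2 + 5 + 10 + 8 = 25.
Each receives 2.3 × 25 / 4 = 14.38 from the planting fund.
C keeps 13 − 10 = 3, so C's payoff is 3 + 14.38 = 17.38.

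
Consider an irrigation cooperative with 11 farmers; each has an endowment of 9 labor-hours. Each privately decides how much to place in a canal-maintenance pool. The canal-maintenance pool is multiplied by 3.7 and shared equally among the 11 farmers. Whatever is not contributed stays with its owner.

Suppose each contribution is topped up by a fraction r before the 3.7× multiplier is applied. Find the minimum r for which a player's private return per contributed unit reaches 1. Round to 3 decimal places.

With matching at rate r, one contributed unit becomes (1 + r) in the canal-maintenance pool and returns 3.7 × (1 + r) / 11 to the contributor.
Setting this equal to 1: 1 + r = 11/3.7 = 2.9730.
So the minimum matching rate is r = 2.9730 − 1 = 1.973.

1.973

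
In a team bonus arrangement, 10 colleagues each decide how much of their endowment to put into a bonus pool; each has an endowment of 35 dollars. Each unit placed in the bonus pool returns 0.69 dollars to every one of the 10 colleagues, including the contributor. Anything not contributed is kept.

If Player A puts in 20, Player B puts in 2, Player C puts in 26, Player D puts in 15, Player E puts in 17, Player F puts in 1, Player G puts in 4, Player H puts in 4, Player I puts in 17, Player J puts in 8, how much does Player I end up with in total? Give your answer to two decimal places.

96.66 dollars

Total contributed: 20 + 2 + 26 + 15 + 17 + 1 + 4 + 4 + 17 + 8 = 114.
Each receives 0.69 × 114 = 78.66 from the bonus pool.
Player I keeps 35 − 17 = 18, so Player I's payoff is 18 + 78.66 = 96.66.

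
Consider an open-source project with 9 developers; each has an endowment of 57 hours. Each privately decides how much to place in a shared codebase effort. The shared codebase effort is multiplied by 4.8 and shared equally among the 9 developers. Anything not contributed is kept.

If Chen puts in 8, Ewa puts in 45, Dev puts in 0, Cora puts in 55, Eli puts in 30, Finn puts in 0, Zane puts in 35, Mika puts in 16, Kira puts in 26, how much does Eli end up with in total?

Total contributed: 8 + 45 + 0 + 55 + 30 + 0 + 35 + 16 + 26 = 215.
Each receives 4.8 × 215 / 9 = 114.67 from the shared codebase effort.
Eli keeps 57 − 30 = 27, so Eli's payoff is 27 + 114.67 = 141.67.

141.67 hours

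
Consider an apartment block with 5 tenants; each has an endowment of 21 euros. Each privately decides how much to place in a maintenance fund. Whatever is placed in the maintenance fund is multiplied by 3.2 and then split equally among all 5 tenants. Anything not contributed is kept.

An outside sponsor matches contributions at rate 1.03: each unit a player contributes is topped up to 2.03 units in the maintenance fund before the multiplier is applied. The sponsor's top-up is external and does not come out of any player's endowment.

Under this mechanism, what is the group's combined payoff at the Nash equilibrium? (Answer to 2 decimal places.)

682.08 euros

The effective private return per unit is now 3.2 × 2.03 / 5 = 1.2992 > 1, so every player's dominant strategy flips to full contribution.
At the Nash equilibrium everyone contributes 21. Group total payoff = 3.2 × 2.03 × 105 = 682.08.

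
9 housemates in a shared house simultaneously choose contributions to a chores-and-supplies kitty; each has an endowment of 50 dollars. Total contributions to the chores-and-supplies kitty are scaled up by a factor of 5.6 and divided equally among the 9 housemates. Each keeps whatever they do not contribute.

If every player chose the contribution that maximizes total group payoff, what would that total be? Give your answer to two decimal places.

2520.00 dollars

Each contributed unit returns 5.600 to the group as a whole (0.6222 to each of 9 players), which exceeds 1, so the social optimum is full contribution: group total = 5.600 × 450 = 2520.00.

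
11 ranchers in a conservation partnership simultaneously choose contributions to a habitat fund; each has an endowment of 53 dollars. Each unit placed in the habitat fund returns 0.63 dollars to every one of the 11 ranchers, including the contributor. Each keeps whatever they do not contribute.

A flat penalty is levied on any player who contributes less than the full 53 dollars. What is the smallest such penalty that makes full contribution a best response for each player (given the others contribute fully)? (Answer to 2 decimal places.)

19.61 dollars

Given the others contribute fully, the best deviation is to contribute 0 (any partial contribution still incurs the fine and gives up units whose private return 0.63 is below 1).
Deviating from 53 to 0 saves 53 dollars but forfeits the deviator's share of the drop in the habitat fund: 0.63 × 53 = 33.39.
So the deviation gain is 53 − 33.39 = 19.61, and the fine must be at least 19.61 dollars to wipe it out.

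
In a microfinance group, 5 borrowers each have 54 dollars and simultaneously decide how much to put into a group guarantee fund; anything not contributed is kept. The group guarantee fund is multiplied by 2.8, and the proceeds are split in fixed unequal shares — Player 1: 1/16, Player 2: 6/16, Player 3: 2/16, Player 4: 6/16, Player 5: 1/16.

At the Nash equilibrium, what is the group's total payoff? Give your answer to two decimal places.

464.40 dollars

For player j, contributing a unit is worthwhile iff 2.8 × (j's share) ≥ 1, i.e. iff j's share is at least 0.3571.
The shares above 0.3571 belong to Player 2 and Player 4, contributing 54 each; the remaining 3 contribute 0. Total contributed: 108.
The group guarantee fund pays out 2.8 × 108 = 302.40 in total (split across the unequal shares, but the aggregate is all that matters for the group sum).
The 3 free-riders keep 54 each, adding 162. Group total = 162 + 302.40 = 464.40.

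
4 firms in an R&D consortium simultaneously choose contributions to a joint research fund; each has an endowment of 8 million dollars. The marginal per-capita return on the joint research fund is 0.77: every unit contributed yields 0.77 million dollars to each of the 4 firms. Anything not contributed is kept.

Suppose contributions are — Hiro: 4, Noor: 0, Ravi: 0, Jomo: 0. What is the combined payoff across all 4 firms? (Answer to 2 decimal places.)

40.32 million dollars

Total contributed: 4 + 0 + 0 + 0 = 4; total kept: 4 × 8 − 4 = 28.
The joint research fund pays out 0.77 × 4 × 4 = 12.32 in aggregate.
Group total = 28 + 12.32 = 40.32.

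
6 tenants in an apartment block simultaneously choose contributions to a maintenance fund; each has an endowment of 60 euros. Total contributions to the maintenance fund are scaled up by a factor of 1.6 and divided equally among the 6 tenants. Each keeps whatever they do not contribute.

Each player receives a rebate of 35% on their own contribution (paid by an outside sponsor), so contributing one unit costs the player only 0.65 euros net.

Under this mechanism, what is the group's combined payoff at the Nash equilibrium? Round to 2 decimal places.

360.00 euros

Even with the mechanism, each unit contributed returns only (1.6/6) / 0.65 = 0.4103 per unit of net cost, so contributing nothing is still dominant.
At the Nash equilibrium no one contributes; group total payoff = 6 × 60 = 360.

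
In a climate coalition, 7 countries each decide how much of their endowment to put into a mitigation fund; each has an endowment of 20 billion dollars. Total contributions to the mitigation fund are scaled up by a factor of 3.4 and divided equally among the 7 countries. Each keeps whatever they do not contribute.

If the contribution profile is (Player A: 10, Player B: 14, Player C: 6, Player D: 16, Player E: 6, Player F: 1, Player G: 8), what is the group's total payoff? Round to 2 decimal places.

Total contributed: 10 + 14 + 6 + 16 + 6 + 1 + 8 = 61; total kept: 7 × 20 − 61 = 79.
The mitigation fund pays out 3.4 × 61 = 207.40 in aggregate.
Group total = 79 + 207.40 = 286.40.

286.40 billion dollars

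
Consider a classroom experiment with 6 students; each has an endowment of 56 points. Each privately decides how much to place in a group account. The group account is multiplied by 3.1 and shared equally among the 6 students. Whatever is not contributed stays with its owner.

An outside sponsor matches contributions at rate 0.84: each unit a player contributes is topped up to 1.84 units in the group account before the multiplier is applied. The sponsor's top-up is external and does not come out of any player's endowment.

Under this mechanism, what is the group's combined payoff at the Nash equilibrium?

336.00 points

With the mechanism, a contributed unit returns 3.1 × 1.84 / 6 = 0.9507 per unit of net cost — still below 1 — so contributing 0 remains dominant for every player.
Everyone keeps their endowment and the group total is 6 × 56 = 336.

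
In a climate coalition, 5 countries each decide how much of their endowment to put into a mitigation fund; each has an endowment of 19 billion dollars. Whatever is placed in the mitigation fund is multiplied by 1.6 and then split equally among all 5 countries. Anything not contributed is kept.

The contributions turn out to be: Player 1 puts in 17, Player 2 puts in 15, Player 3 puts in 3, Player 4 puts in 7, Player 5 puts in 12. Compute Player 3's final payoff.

33.28 billion dollars

Total contributed: 17 + 15 + 3 + 7 + 12 = 54.
Each receives 1.6 × 54 / 5 = 17.28 from the mitigation fund.
Player 3 keeps 19 − 3 = 16, so Player 3's payoff is 16 + 17.28 = 33.28.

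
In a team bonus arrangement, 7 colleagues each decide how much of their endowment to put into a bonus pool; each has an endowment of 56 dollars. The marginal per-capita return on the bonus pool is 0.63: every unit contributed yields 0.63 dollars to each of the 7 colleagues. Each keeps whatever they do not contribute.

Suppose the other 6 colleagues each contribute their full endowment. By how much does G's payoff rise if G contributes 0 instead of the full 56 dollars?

Switching from a contribution of 56 to 0 lets G keep an extra 56 dollars, but lowers the bonus pool by 56, which costs G their own share of that drop: 0.63 × 56 = 35.28.
Net gain = 56 − 35.28 = 20.72. The private return per contributed unit (0.63) is below 1, so free-riding is indeed the best response regardless of what the others do.

20.72 dollars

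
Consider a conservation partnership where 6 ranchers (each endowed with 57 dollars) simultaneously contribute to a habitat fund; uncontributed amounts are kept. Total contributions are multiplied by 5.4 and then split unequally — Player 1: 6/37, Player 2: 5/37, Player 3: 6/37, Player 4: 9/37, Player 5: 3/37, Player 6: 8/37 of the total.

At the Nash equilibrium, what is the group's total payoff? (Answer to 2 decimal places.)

843.60 dollars

For player j, contributing a unit is worthwhile iff 5.4 × (j's share) ≥ 1, i.e. iff j's share is at least 0.1852.
Player 4 and Player 6 clear that bar, contributing 57 each; the remaining 4 contribute 0. Total contributed: 114.
The habitat fund pays out 5.4 × 114 = 615.60 in total (split across the unequal shares, but the aggregate is all that matters for the group sum).
The 4 free-riders keep 57 each, adding 228. Group total = 228 + 615.60 = 843.60.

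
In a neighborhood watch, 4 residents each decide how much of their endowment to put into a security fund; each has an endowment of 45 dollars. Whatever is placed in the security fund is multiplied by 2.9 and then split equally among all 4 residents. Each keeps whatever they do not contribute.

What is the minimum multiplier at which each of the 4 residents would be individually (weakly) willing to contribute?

4

A contributed unit returns (multiplier)/4 to its contributor.
This reaches 1 exactly when the multiplier is 4.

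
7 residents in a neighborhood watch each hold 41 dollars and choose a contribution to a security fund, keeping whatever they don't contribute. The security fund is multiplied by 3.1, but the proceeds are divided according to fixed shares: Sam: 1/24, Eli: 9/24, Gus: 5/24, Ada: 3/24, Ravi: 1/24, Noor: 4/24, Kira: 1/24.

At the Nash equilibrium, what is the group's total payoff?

373.10 dollars

Each unit j contributes comes back to j as 3.1 × (j's share), so j prefers to contribute only if that share exceeds 1/3.1 = 0.3226; otherwise keeping the unit dominates.
Only Eli (9/24) clears that bar, contributing 41; the remaining 6 contribute 0. Total contributed: 41.
The security fund pays out 3.1 × 41 = 127.10 in total (split across the unequal shares, but the aggregate is all that matters for the group sum).
The 6 free-riders keep 41 each, adding 246. Group total = 246 + 127.10 = 373.10.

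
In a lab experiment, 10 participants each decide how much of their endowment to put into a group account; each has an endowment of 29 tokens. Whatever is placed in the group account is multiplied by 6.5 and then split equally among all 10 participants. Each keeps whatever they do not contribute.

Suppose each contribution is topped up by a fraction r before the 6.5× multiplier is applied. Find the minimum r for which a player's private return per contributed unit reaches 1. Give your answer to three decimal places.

0.538

With matching at rate r, one contributed unit becomes (1 + r) in the group account and returns 6.5 × (1 + r) / 10 to the contributor.
Setting this equal to 1: 1 + r = 10/6.5 = 1.5385.
So the minimum matching rate is r = 1.5385 − 1 = 0.538.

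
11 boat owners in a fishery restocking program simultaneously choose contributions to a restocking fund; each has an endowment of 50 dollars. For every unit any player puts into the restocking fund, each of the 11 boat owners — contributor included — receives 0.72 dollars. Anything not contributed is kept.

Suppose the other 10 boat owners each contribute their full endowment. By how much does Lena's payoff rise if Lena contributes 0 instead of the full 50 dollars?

14.00 dollars

Switching from a contribution of 50 to 0 lets Lena keep an extra 50 dollars, but lowers the restocking fund by 50, which costs Lena their own share of that drop: 0.72 × 50 = 36.00.
Net gain = 50 − 36.00 = 14.00. The private return per contributed unit (0.72) is below 1, so free-riding is indeed the best response regardless of what the others do.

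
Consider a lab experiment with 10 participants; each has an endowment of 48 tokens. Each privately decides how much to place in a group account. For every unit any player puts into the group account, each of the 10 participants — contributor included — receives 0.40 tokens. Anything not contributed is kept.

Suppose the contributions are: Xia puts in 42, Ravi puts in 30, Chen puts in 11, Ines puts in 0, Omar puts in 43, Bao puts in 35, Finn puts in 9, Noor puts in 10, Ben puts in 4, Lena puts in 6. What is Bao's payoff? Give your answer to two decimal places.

Total contributed: 42 + 30 + 11 + 0 + 43 + 35 + 9 + 10 + 4 + 6 = 190.
Each receives 0.40 × 190 = 76.00 from the group account.
Bao keeps 48 − 35 = 13, so Bao's payoff is 13 + 76.00 = 89.00.

89.00 tokens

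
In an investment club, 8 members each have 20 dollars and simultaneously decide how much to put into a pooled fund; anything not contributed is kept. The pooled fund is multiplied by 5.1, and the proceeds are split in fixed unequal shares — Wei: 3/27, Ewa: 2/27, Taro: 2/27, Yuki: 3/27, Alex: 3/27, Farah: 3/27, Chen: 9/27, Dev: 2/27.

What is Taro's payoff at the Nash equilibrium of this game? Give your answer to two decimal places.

Each unit j contributes comes back to j as 5.1 × (j's share), so j prefers to contribute only if that share exceeds 1/5.1 = 0.1961; otherwise keeping the unit dominates.
Chen alone (share 9/27) is above the threshold, contributing 20; the remaining 7 contribute 0. Total contributed: 20.
Taro keeps 20 and receives 5.1 × 20 × 2/27 = 7.56 from the pooled fund, for a payoff of 27.56.

27.56 dollars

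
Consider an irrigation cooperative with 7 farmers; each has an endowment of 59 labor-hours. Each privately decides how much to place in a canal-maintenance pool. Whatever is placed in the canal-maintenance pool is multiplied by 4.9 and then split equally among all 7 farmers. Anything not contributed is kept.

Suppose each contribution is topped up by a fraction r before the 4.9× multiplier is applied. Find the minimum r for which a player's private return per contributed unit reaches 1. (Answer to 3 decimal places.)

With matching at rate r, one contributed unit becomes (1 + r) in the canal-maintenance pool and returns 4.9 × (1 + r) / 7 to the contributor.
Setting this equal to 1: 1 + r = 7/4.9 = 1.4286.
So the minimum matching rate is r = 1.4286 − 1 = 0.429.

0.429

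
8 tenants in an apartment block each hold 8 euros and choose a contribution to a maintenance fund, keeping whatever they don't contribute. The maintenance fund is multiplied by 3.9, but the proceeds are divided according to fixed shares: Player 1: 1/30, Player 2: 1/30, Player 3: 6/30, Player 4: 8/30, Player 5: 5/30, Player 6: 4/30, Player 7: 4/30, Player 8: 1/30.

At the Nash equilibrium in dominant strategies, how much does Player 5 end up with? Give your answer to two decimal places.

For player j, contributing a unit is worthwhile iff 3.9 × (j's share) ≥ 1, i.e. iff j's share is at least 0.2564.
Only Player 4 (8/30) clears that bar, contributing 8; the remaining 7 contribute 0. Total contributed: 8.
Player 5 keeps 8 and receives 3.9 × 8 × 5/30 = 5.20 from the maintenance fund, for a payoff of 13.20.

13.20 euros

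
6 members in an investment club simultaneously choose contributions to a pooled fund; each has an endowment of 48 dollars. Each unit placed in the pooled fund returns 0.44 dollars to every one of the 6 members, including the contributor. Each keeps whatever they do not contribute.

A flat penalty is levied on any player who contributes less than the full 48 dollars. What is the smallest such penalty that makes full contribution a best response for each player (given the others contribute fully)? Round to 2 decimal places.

Given the others contribute fully, the best deviation is to contribute 0 (any partial contribution still incurs the fine and gives up units whose private return 0.44 is below 1).
Deviating from 48 to 0 saves 48 dollars but forfeits the deviator's share of the drop in the pooled fund: 0.44 × 48 = 21.12.
So the deviation gain is 48 − 21.12 = 26.88, and the fine must be at least 26.88 dollars to wipe it out.

26.88 dollars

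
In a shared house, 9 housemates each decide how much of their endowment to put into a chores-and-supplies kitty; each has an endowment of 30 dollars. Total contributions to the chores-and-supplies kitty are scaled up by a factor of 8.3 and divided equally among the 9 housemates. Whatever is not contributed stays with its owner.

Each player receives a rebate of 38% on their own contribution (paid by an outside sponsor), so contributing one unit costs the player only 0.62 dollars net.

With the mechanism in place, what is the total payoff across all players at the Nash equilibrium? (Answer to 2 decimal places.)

2343.60 dollars

The effective private return per unit is now (8.3/9) / 0.62 = 1.4875 > 1, so every player's dominant strategy flips to full contribution.
So the Nash equilibrium is full contribution by all 9; the group earns 9 × (30 × 0.38 + 8.3 × 30) = 2343.60.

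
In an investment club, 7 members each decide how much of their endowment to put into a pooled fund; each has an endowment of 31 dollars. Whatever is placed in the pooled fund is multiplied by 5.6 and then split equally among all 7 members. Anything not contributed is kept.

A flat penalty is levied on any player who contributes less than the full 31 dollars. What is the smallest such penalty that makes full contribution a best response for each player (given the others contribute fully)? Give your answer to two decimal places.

Given the others contribute fully, the best deviation is to contribute 0 (any partial contribution still incurs the fine and gives up units whose private return 0.8000 is below 1).
Deviating from 31 to 0 saves 31 dollars but forfeits the deviator's share of the drop in the pooled fund: 5.6/7 × 31 = 24.80.
So the deviation gain is 31 − 24.80 = 6.20, and the fine must be at least 6.20 dollars to wipe it out.

6.20 dollars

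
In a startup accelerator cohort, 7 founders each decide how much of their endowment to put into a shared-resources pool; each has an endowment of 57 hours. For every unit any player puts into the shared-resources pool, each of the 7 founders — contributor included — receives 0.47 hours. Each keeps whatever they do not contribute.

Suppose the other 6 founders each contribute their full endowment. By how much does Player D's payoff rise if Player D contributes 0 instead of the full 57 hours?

30.21 hours

Switching from a contribution of 57 to 0 lets Player D keep an extra 57 hours, but lowers the shared-resources pool by 57, which costs Player D their own share of that drop: 0.47 × 57 = 26.79.
Net gain = 57 − 26.79 = 30.21. The private return per contributed unit (0.47) is below 1, so free-riding is indeed the best response regardless of what the others do.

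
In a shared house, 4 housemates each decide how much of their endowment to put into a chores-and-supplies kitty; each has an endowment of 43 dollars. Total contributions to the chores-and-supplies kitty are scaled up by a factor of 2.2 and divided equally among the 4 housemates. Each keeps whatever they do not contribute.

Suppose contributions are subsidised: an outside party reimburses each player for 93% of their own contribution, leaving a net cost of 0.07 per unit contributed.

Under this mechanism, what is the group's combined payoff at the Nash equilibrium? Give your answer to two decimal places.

538.36 dollars

With the mechanism, a contributed unit returns (2.2/4) / 0.07 = 7.8571 per unit of net cost to the contributor — now above 1 — so contributing fully is weakly dominant for every player.
At the Nash equilibrium everyone contributes 43. Group total payoff = 4 × (43 × 0.93 + 2.2 × 43) = 538.36.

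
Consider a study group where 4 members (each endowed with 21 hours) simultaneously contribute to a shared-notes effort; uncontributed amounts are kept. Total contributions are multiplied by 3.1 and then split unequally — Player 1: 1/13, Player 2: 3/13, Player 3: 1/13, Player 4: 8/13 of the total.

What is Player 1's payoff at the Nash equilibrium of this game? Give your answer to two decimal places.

26.01 hours

For player j, contributing a unit is worthwhile iff 3.1 × (j's share) ≥ 1, i.e. iff j's share is at least 0.3226.
Player 4 alone (share 8/13) is above the threshold, contributing 21; the remaining 3 contribute 0. Total contributed: 21.
Player 1 keeps 21 and receives 3.1 × 21 × 1/13 = 5.01 from the shared-notes effort, for a payoff of 26.01.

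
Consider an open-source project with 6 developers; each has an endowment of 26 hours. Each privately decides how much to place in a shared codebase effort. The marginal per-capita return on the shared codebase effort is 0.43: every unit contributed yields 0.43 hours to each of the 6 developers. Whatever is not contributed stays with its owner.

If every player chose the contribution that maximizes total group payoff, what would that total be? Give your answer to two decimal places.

402.48 hours

Each contributed unit returns 2.580 to the group as a whole (0.43 to each of 6 players), which exceeds 1, so the social optimum is full contribution: group total = 2.580 × 156 = 402.48.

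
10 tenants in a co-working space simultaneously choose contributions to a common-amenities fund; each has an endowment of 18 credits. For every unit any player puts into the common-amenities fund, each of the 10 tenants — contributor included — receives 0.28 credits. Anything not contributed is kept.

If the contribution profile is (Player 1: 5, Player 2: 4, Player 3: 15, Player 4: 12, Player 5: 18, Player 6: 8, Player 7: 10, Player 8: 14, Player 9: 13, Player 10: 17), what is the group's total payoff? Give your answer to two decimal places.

Total contributed: 5 + 4 + 15 + 12 + 18 + 8 + 10 + 14 + 13 + 17 = 116; total kept: 10 × 18 − 116 = 64.
The common-amenities fund pays out 0.28 × 10 × 116 = 324.80 in aggregate.
Group total = 64 + 324.80 = 388.80.

388.80 credits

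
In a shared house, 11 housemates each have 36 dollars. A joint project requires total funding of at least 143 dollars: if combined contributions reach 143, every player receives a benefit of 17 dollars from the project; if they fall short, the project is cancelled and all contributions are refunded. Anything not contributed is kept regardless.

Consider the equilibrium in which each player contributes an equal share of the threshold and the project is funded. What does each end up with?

Equal share of the threshold: 143/11 = 13.
At this profile no one gains by cutting their contribution: any cut drops the total below 143, the project is cancelled, contributions are refunded, and the deviator ends with 36, which is less than 36 − 13 + 17 = 40. Contributing more than 13 just wastes the excess. So contributing exactly 13 is a best response.
Each player's payoff: 36 − 13 + 17 = 40.

40 dollars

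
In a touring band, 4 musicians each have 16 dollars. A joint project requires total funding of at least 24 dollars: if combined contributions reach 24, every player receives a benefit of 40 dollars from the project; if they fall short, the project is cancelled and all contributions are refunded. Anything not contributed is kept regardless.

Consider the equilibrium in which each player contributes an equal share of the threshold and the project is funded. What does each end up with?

50 dollars

Equal share of the threshold: 24/4 = 6.
At this profile no one gains by cutting their contribution: any cut drops the total below 24, the project is cancelled, contributions are refunded, and the deviator ends with 16, which is less than 16 − 6 + 40 = 50. Contributing more than 6 just wastes the excess. So contributing exactly 6 is a best response.
Each player's payoff: 16 − 6 + 40 = 50.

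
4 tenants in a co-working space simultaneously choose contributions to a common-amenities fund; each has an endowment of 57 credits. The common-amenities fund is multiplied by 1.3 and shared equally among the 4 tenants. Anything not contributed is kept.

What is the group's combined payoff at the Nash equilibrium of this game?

228.00 credits

Each contributed unit returns 1.3/4 = 0.3250 to its contributor — below 1 — so contributing 0 is dominant for every player. At the Nash equilibrium everyone keeps their 57, and the group total is 4 × 57 = 228.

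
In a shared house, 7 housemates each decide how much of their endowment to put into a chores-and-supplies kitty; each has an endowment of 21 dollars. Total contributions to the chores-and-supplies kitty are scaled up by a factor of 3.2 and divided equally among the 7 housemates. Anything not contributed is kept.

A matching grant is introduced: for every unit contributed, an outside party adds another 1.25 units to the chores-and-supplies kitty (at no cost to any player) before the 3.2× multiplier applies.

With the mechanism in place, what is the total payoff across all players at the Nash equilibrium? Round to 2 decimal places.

1058.40 dollars

With the mechanism, a contributed unit returns 3.2 × 2.25 / 7 = 1.0286 per unit of net cost to the contributor — now above 1 — so contributing fully is weakly dominant for every player.
So the Nash equilibrium is full contribution by all 7; the group earns 3.2 × 2.25 × 147 = 1058.40.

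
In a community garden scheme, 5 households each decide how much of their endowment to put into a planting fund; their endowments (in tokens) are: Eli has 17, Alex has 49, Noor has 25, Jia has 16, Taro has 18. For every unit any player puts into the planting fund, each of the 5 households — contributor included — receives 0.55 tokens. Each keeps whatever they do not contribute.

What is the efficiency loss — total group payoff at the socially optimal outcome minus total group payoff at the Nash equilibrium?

The private return per contributed unit is 0.55 < 1 for everyone, so the Nash equilibrium is zero contribution and the group total is Σ E_j = 17 + 49 + 25 + 16 + 18 = 125.
Each contributed unit returns 2.750 to the group, so the social optimum is full contribution by everyone: group total = 2.750 × 125 = 343.75.
Efficiency loss = (2.750 − 1) × 125 = 218.75.

218.75 tokens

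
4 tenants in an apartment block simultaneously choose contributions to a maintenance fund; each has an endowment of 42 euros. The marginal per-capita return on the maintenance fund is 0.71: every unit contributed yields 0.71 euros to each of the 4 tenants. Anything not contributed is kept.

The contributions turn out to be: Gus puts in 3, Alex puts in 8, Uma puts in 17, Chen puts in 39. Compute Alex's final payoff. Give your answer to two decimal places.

Total contributed: 3 + 8 + 17 + 39 = 67.
Each receives 0.71 × 67 = 47.57 from the maintenance fund.
Alex keeps 42 − 8 = 34, so Alex's payoff is 34 + 47.57 = 81.57.

81.57 euros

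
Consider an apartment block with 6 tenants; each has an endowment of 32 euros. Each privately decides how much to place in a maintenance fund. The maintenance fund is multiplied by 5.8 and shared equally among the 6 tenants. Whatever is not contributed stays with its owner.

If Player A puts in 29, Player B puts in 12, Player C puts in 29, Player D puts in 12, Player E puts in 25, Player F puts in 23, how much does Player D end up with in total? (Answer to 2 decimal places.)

145.67 euros

Total contributed: 29 + 12 + 29 + 12 + 25 + 23 = 130.
Each receives 5.8 × 130 / 6 = 125.67 from the maintenance fund.
Player D keeps 32 − 12 = 20, so Player D's payoff is 20 + 125.67 = 145.67.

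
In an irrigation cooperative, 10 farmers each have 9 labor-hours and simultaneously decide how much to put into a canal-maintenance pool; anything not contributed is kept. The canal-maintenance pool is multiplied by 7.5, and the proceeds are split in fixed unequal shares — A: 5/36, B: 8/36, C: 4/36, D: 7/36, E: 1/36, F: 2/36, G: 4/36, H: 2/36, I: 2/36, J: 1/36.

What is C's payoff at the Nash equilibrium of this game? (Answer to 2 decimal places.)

31.50 labor-hours

Player j's private return per contributed unit is 7.5 × (j's share). Contributing is weakly dominant for j when that share is at least 1/7.5 = 0.1333, and contributing 0 is dominant otherwise.
A, B and D clear that bar, contributing 9 each; the remaining 7 contribute 0. Total contributed: 27.
C keeps 9 and receives 7.5 × 27 × 4/36 = 22.50 from the canal-maintenance pool, for a payoff of 31.50.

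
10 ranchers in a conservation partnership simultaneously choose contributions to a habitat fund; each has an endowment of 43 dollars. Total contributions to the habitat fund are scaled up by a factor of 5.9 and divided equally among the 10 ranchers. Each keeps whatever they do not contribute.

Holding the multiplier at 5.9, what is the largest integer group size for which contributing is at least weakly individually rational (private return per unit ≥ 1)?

Private return per unit is 5.9/(group size), which is ≥ 1 whenever the group size is ≤ 5.9.
The largest such integer is 5.

5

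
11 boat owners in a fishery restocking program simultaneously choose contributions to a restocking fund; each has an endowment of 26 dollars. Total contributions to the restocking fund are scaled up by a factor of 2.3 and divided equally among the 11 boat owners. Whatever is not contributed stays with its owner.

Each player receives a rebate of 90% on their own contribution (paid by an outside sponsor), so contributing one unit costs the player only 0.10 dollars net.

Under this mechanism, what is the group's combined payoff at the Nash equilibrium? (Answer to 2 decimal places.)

915.20 dollars

The effective private return per unit is now (2.3/11) / 0.10 = 2.0909 > 1, so every player's dominant strategy flips to full contribution.
At the Nash equilibrium everyone contributes 26. Group total payoff = 11 × (26 × 0.90 + 2.3 × 26) = 915.20.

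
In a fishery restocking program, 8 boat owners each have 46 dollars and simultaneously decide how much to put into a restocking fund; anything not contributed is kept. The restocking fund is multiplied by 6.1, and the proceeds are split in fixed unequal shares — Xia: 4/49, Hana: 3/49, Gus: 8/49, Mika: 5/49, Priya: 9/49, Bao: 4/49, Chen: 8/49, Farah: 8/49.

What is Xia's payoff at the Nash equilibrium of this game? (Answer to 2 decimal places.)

For player j, contributing a unit is worthwhile iff 6.1 × (j's share) ≥ 1, i.e. iff j's share is at least 0.1639.
Priya alone (share 9/49) is above the threshold, contributing 46; the remaining 7 contribute 0. Total contributed: 46.
Xia keeps 46 and receives 6.1 × 46 × 4/49 = 22.91 from the restocking fund, for a payoff of 68.91.

68.91 dollars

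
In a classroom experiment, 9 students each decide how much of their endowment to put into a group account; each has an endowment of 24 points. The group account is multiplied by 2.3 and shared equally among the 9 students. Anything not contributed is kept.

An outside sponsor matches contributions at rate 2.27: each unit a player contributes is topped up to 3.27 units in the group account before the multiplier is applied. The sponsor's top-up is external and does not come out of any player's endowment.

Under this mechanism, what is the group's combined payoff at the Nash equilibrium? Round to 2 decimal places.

With the mechanism, a contributed unit returns 2.3 × 3.27 / 9 = 0.8357 per unit of net cost — still below 1 — so contributing 0 remains dominant for every player.
Everyone keeps their endowment and the group total is 9 × 24 = 216.

216.00 points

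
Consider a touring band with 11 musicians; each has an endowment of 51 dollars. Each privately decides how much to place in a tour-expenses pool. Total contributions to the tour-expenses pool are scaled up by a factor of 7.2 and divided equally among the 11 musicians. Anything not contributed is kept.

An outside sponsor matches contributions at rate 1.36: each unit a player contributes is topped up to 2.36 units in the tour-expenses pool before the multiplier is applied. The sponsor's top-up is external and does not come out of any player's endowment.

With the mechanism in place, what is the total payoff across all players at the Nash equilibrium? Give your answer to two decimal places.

Under the mechanism each unit contributed yields 7.2 × 2.36 / 11 = 1.5447 back to its contributor per unit of net cost, which exceeds 1, making full contribution the dominant choice for everyone.
At the Nash equilibrium everyone contributes 51. Group total payoff = 7.2 × 2.36 × 561 = 9532.51.

9532.51 dollars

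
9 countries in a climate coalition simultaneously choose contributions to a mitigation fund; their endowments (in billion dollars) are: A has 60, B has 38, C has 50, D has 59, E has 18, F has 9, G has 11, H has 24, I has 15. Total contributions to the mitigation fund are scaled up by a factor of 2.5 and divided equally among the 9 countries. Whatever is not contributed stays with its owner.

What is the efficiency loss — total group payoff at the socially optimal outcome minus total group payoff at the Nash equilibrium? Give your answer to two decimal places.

The private return per contributed unit is 2.5/9 = 0.2778 < 1 for every player regardless of endowment, so the Nash equilibrium is zero contribution and the group total is Σ E_j = 60 + 38 + 50 + 59 + 18 + 9 + 11 + 24 + 15 = 284.
Each contributed unit returns 2.500 to the group, so the social optimum is full contribution by everyone: group total = 2.500 × 284 = 710.00.
Efficiency loss = (2.500 − 1) × 284 = 426.00.

426.00 billion dollars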